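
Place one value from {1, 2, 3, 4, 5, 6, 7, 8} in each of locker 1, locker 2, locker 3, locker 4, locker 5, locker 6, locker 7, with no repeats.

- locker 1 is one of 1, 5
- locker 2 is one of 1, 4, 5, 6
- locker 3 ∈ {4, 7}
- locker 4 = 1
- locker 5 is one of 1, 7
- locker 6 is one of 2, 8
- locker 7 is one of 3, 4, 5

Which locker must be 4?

locker 3

locker 4 has just one choice, so locker 4 = 1. So locker 1, locker 2, locker 5 can't be 1.
locker 5's domain is down to {7}, so locker 5 = 7. Eliminate 7 elsewhere: locker 3.
So 4 goes to locker 3.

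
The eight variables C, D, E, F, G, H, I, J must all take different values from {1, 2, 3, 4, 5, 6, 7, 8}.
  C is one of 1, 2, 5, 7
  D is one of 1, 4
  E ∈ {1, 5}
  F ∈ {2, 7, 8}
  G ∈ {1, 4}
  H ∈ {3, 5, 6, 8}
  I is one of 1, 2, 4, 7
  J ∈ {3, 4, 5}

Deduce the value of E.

The 8 variables draw from only 8 values {1, 2, 3, 4, 5, 6, 7, 8}, so each is used; only H can be 6, hence H = 6.
The 7 still-open variables together cover exactly {1, 2, 3, 4, 5, 7, 8} — 7 values for 7 variables — and 3 appears only in J's list, so J = 3.
The 6 still-open variables together cover exactly {1, 2, 4, 5, 7, 8} — 6 values for 6 variables — and 8 appears only in F's list, so F = 8.
D and G between them cover only {1, 4} — a naked pair. Remove those values from C, E, I.
So E = 5.

5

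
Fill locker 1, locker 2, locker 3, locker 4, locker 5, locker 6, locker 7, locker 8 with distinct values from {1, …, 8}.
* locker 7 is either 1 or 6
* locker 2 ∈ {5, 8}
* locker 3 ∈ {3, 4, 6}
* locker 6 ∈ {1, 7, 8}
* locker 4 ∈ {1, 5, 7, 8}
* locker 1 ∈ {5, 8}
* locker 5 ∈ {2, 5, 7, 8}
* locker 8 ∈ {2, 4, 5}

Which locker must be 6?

locker 7

The 8 variables draw from only 8 values {1, 2, 3, 4, 5, 6, 7, 8}, so each is used; only locker 3 can be 3, hence locker 3 = 3.
The 7 still-open variables draw from only 7 values {1, 2, 4, 5, 6, 7, 8}, so each is used; only locker 8 can be 4, hence locker 8 = 4.
Among the 6 still-open variables, 2 fits only locker 5 (and all 6 values in {1, 2, 5, 6, 7, 8} must be used), so locker 5 = 2.
The 5 still-open variables draw from only 5 values {1, 5, 6, 7, 8}, so each is used; only locker 7 can be 6, hence locker 7 = 6.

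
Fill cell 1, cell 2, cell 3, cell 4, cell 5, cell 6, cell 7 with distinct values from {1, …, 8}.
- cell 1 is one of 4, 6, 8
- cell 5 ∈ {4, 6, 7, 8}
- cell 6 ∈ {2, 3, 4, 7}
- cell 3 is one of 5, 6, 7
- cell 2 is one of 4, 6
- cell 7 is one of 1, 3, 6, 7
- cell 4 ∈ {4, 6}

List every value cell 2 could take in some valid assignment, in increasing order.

The 2 variables cell 2 and cell 4 are confined to {4, 6}, which locks those values in; drop them from cell 1, cell 3, cell 5, cell 6, cell 7.
That leaves cell 1 = 8. Remove 8 from cell 5.
cell 5 has just one choice, so cell 5 = 7. Eliminate 7 elsewhere: cell 3, cell 6, cell 7.
That leaves cell 3 = 5.
No further eliminations apply; cell 2 can still be any of 4, 6.

4, 6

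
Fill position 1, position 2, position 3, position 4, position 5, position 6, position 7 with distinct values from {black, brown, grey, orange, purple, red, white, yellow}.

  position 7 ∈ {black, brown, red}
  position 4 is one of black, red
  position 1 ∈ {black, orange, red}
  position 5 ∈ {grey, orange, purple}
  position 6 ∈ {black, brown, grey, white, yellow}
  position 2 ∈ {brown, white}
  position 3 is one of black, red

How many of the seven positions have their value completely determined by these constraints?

3

The 2 variables position 3 and position 4 are confined to {black, red}, which locks those values in; drop them from position 1, position 6, position 7.
position 1 has just one choice, so position 1 = orange. Strike orange from position 5.
position 7 has just one choice, so position 7 = brown. Strike brown from position 2, position 6.
position 2 must be white (only option left). Eliminate white elsewhere: position 6.
Determined: position 1=orange, position 2=white, position 7=brown. The other positions each still have more than one consistent value. That makes 3.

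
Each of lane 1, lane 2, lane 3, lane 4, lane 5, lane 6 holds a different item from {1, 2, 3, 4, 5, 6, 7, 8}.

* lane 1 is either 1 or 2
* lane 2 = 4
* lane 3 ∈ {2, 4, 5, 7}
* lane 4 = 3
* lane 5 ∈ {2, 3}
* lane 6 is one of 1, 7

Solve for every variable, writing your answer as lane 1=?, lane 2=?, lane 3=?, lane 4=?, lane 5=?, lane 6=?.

lane 1=1, lane 2=4, lane 3=5, lane 4=3, lane 5=2, lane 6=7

lane 2's domain is down to {4}, so lane 2 = 4. Remove 4 from lane 3.
That leaves lane 4 = 3. Remove 3 from lane 5.
lane 5 must be 2 (only option left). Remove 2 from lane 1, lane 3.
lane 1 must be 1 (only option left). Strike 1 from lane 6.
lane 6's domain is down to {7}, so lane 6 = 7. Remove 7 from lane 3.
lane 3 must be 5 (only option left).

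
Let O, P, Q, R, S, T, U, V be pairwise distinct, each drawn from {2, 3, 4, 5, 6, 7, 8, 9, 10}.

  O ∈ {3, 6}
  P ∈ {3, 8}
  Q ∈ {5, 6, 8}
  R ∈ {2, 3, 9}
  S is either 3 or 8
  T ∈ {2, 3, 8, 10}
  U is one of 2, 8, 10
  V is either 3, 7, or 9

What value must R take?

The 8 variables draw from only 8 values {2, 3, 5, 6, 7, 8, 9, 10}, so each is used; only Q can be 5, hence Q = 5.
The 7 still-open variables together cover exactly {2, 3, 6, 7, 8, 9, 10} — 7 values for 7 variables — and 6 appears only in O's list, so O = 6.
The 6 still-open variables draw from only 6 values {2, 3, 7, 8, 9, 10}, so each is used; only V can be 7, hence V = 7.
Among the 5 still-open variables, 9 fits only R (and all 5 values in {2, 3, 8, 9, 10} must be used), so R = 9.

9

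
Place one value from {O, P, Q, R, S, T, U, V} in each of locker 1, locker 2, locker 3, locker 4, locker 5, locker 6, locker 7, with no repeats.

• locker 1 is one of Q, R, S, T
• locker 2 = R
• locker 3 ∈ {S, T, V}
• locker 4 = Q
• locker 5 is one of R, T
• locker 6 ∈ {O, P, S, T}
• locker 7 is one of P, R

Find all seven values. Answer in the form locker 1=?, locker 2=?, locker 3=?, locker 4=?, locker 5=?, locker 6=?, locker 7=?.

locker 2's domain is down to {R}, so locker 2 = R. Remove R from locker 1, locker 5, locker 7.
locker 4 has just one choice, so locker 4 = Q. Eliminate Q elsewhere: locker 1.
That leaves locker 5 = T. Eliminate T elsewhere: locker 1, locker 3, locker 6.
That leaves locker 7 = P. So locker 6 can't be P.
That leaves locker 1 = S. Eliminate S elsewhere: locker 3, locker 6.
locker 3 has just one choice, so locker 3 = V.
locker 6 has just one choice, so locker 6 = O.

locker 1=S, locker 2=R, locker 3=V, locker 4=Q, locker 5=T, locker 6=O, locker 7=P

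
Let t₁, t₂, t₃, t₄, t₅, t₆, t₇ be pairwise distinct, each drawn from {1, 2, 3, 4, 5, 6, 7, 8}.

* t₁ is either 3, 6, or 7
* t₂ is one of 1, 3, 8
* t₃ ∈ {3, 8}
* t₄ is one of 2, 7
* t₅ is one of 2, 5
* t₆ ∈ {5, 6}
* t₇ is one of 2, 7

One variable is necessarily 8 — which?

t₃

The 7 variables draw from only 7 values {1, 2, 3, 5, 6, 7, 8}, so each is used; only t₂ can be 1, hence t₂ = 1.
Among the 6 still-open variables, 8 fits only t₃ (and all 6 values in {2, 3, 5, 6, 7, 8} must be used), so t₃ = 8.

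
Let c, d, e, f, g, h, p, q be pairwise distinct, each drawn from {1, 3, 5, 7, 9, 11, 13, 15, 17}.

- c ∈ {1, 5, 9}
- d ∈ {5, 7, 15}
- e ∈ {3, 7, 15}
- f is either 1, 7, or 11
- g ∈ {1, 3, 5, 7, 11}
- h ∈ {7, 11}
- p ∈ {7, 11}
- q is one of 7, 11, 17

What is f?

Among the 8 variables, 9 fits only c (and all 8 values in {1, 3, 5, 7, 9, 11, 15, 17} must be used), so c = 9.
Among the 7 still-open variables, 17 fits only q (and all 7 values in {1, 3, 5, 7, 11, 15, 17} must be used), so q = 17.
h and p between them cover only {7, 11} — a naked pair. Remove those values from d, e, f, g.
So f = 1.

1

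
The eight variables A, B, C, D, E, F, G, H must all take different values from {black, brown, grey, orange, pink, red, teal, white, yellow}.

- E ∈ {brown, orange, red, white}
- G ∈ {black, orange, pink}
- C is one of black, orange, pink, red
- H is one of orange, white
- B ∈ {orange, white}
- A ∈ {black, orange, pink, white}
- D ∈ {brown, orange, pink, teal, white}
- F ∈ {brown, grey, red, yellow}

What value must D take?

teal

The 2 variables B and H are confined to {orange, white}, which locks those values in; drop them from A, C, D, E, G.
A and G share exactly the 2 values {black, pink}; by pigeonhole those values go to them, so strike black, pink from C, D.
That leaves C = red. So E, F can't be red.
E must be brown (only option left). Eliminate brown elsewhere: D, F.
So D = teal.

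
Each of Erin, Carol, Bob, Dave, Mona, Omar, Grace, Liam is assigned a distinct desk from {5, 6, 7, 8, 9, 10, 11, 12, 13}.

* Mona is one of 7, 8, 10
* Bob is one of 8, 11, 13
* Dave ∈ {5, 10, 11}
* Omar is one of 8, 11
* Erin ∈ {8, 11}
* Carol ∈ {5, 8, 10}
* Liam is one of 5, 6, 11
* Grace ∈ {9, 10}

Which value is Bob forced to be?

The 8 variables together cover exactly {5, 6, 7, 8, 9, 10, 11, 13} — 8 values for 8 variables — and 6 appears only in Liam's list, so Liam = 6.
The 7 still-open variables together cover exactly {5, 7, 8, 9, 10, 11, 13} — 7 values for 7 variables — and 7 appears only in Mona's list, so Mona = 7.
Among the 6 still-open variables, 9 fits only Grace (and all 6 values in {5, 8, 9, 10, 11, 13} must be used), so Grace = 9.
The 5 still-open variables draw from only 5 values {5, 8, 10, 11, 13}, so each is used; only Bob can be 13, hence Bob = 13.

13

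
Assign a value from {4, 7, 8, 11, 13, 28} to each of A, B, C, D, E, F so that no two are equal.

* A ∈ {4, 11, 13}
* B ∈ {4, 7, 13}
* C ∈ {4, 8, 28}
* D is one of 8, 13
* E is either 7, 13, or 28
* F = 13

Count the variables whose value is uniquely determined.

F's domain is down to {13}, so F = 13. Strike 13 from A, B, D, E.
D must be 8 (only option left). So C can't be 8.
Among the 4 still-open variables, 11 fits only A (and all 4 values in {4, 7, 11, 28} must be used), so A = 11.
Determined: A=11, D=8, F=13. The other variables each still have more than one consistent value. That makes 3.

3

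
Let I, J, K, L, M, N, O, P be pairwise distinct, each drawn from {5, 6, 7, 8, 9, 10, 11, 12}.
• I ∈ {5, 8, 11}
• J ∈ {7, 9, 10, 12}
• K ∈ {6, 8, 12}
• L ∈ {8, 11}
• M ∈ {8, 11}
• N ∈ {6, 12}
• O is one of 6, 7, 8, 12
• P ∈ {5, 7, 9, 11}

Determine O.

7

The 8 variables draw from only 8 values {5, 6, 7, 8, 9, 10, 11, 12}, so each is used; only J can be 10, hence J = 10.
The 7 still-open variables together cover exactly {5, 6, 7, 8, 9, 11, 12} — 7 values for 7 variables — and 9 appears only in P's list, so P = 9.
Among the 6 still-open variables, 5 fits only I (and all 6 values in {5, 6, 7, 8, 11, 12} must be used), so I = 5.
The 5 still-open variables draw from only 5 values {6, 7, 8, 11, 12}, so each is used; only O can be 7, hence O = 7.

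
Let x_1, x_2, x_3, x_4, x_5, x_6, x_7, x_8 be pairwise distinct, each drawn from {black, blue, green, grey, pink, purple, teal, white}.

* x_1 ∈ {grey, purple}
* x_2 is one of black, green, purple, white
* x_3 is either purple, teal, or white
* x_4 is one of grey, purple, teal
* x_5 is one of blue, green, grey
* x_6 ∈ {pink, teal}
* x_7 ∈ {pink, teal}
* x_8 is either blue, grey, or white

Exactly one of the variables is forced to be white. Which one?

Among the 8 variables, black fits only x_2 (and all 8 values in {black, blue, green, grey, pink, purple, teal, white} must be used), so x_2 = black.
The 7 still-open variables together cover exactly {blue, green, grey, pink, purple, teal, white} — 7 values for 7 variables — and green appears only in x_5's list, so x_5 = green.
Among the 6 still-open variables, blue fits only x_8 (and all 6 values in {blue, grey, pink, purple, teal, white} must be used), so x_8 = blue.
The 5 still-open variables draw from only 5 values {grey, pink, purple, teal, white}, so each is used; only x_3 can be white, hence x_3 = white.

x_3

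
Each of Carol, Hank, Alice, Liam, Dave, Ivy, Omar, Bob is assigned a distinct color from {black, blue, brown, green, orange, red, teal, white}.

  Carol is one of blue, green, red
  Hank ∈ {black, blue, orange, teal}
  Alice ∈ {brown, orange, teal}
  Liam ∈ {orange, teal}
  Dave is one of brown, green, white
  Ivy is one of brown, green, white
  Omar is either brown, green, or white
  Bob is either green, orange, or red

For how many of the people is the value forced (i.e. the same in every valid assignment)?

3

Among the 8 variables, black fits only Hank (and all 8 values in {black, blue, brown, green, orange, red, teal, white} must be used), so Hank = black.
Among the 7 still-open variables, blue fits only Carol (and all 7 values in {blue, brown, green, orange, red, teal, white} must be used), so Carol = blue.
The 6 still-open variables draw from only 6 values {brown, green, orange, red, teal, white}, so each is used; only Bob can be red, hence Bob = red.
Dave, Ivy, Omar share exactly the 3 values {brown, green, white}; by pigeonhole those values go to them, so strike brown, green, white from Alice.
Determined: Carol=blue, Hank=black, Bob=red. The other people each still have more than one consistent value. That makes 3.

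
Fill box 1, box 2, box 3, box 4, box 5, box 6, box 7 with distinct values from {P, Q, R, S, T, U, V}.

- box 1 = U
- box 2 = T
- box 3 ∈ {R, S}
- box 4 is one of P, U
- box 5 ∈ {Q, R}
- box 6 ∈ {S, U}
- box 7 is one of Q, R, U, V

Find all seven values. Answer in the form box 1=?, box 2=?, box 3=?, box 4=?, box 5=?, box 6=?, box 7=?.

box 1=U, box 2=T, box 3=R, box 4=P, box 5=Q, box 6=S, box 7=V

box 1 has just one choice, so box 1 = U. Strike U from box 4, box 6, box 7.
That leaves box 2 = T.
box 4's domain is down to {P}, so box 4 = P.
That leaves box 6 = S. Strike S from box 3.
box 3 must be R (only option left). Remove R from box 5, box 7.
box 5 has just one choice, so box 5 = Q. So box 7 can't be Q.
That leaves box 7 = V.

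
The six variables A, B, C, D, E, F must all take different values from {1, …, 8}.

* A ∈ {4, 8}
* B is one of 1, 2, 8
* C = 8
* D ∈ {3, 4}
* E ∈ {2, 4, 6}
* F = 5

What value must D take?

C has just one choice, so C = 8. So A, B can't be 8.
F has just one choice, so F = 5.
A's domain is down to {4}, so A = 4. Remove 4 from D, E.
So D = 3.

3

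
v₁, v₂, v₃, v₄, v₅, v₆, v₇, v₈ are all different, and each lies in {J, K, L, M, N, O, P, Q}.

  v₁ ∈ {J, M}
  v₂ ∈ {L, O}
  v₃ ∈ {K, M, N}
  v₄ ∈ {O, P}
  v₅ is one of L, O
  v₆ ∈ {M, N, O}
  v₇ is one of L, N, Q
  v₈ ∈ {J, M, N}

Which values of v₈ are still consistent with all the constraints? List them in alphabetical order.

J, M, N

The 8 variables together cover exactly {J, K, L, M, N, O, P, Q} — 8 values for 8 variables — and K appears only in v₃'s list, so v₃ = K.
The 7 still-open variables draw from only 7 values {J, L, M, N, O, P, Q}, so each is used; only v₄ can be P, hence v₄ = P.
The 6 still-open variables together cover exactly {J, L, M, N, O, Q} — 6 values for 6 variables — and Q appears only in v₇'s list, so v₇ = Q.
The 2 variables v₂ and v₅ are confined to {L, O}, which locks those values in; drop them from v₆.
No further eliminations apply; v₈ can still be any of J, M, N.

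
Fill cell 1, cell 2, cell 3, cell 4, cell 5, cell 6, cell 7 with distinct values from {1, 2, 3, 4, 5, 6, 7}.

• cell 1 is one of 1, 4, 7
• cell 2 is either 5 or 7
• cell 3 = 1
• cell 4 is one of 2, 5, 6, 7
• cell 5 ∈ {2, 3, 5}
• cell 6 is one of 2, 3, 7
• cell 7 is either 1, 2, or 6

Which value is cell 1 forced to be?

4

cell 3 must be 1 (only option left). Eliminate 1 elsewhere: cell 1, cell 7.
The 6 still-open variables draw from only 6 values {2, 3, 4, 5, 6, 7}, so each is used; only cell 1 can be 4, hence cell 1 = 4.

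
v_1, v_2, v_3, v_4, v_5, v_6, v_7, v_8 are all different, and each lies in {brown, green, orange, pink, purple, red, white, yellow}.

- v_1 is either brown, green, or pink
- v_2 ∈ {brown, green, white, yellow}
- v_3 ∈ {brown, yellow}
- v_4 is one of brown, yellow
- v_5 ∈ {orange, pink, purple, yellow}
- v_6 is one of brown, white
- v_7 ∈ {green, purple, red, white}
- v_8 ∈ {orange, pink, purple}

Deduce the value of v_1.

pink

The 8 variables draw from only 8 values {brown, green, orange, pink, purple, red, white, yellow}, so each is used; only v_7 can be red, hence v_7 = red.
v_3 and v_4 between them cover only {brown, yellow} — a naked pair. Remove those values from v_1, v_2, v_5, v_6.
v_6 must be white (only option left). Strike white from v_2.
That leaves v_2 = green. Remove green from v_1.
So v_1 = pink.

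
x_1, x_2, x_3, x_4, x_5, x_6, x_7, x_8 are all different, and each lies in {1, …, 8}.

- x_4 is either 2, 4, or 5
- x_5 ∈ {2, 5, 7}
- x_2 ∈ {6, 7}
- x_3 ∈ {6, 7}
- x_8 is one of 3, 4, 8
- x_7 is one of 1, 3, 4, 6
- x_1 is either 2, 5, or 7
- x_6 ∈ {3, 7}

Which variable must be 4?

Among the 8 variables, 1 fits only x_7 (and all 8 values in {1, 2, 3, 4, 5, 6, 7, 8} must be used), so x_7 = 1.
The 7 still-open variables draw from only 7 values {2, 3, 4, 5, 6, 7, 8}, so each is used; only x_8 can be 8, hence x_8 = 8.
Among the 6 still-open variables, 3 fits only x_6 (and all 6 values in {2, 3, 4, 5, 6, 7} must be used), so x_6 = 3.
The 5 still-open variables together cover exactly {2, 4, 5, 6, 7} — 5 values for 5 variables — and 4 appears only in x_4's list, so x_4 = 4.

x_4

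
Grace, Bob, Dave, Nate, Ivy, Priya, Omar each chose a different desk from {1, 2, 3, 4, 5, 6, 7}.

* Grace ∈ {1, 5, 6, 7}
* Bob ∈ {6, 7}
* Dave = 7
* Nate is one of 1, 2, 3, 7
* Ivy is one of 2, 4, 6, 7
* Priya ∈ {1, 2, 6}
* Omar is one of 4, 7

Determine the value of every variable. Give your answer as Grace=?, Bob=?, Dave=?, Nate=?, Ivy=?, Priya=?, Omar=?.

Grace=5, Bob=6, Dave=7, Nate=3, Ivy=2, Priya=1, Omar=4

Dave has just one choice, so Dave = 7. Remove 7 from Grace, Bob, Nate, Ivy, Omar.
Omar must be 4 (only option left). Eliminate 4 elsewhere: Ivy.
That leaves Bob = 6. Eliminate 6 elsewhere: Grace, Ivy, Priya.
Ivy has just one choice, so Ivy = 2. Eliminate 2 elsewhere: Nate, Priya.
Priya has just one choice, so Priya = 1. Eliminate 1 elsewhere: Grace, Nate.
That leaves Grace = 5.
That leaves Nate = 3.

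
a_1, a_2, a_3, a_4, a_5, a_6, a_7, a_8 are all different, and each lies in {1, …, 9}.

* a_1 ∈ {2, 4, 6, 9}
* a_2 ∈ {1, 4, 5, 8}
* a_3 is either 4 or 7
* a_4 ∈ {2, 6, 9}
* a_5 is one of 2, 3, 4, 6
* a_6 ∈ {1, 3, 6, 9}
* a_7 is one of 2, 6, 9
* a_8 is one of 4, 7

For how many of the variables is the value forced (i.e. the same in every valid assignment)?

a_3 and a_8 between them cover only {4, 7} — a naked pair. Remove those values from a_1, a_2, a_5.
a_1, a_4, a_7 between them cover only {2, 6, 9} — a naked triple. Remove those values from a_5, a_6.
a_5 must be 3 (only option left). So a_6 can't be 3.
a_6's domain is down to {1}, so a_6 = 1. So a_2 can't be 1.
Determined: a_5=3, a_6=1. The other variables each still have more than one consistent value. That makes 2.

2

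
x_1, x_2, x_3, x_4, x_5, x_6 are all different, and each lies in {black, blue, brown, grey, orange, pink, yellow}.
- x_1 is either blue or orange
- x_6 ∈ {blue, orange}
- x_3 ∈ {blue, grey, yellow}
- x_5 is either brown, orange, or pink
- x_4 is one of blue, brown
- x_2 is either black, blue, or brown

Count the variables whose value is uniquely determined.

The 2 variables x_1 and x_6 are confined to {blue, orange}, which locks those values in; drop them from x_2, x_3, x_4, x_5.
x_4 has just one choice, so x_4 = brown. So x_2, x_5 can't be brown.
x_5 has just one choice, so x_5 = pink.
x_2 must be black (only option left).
Determined: x_2=black, x_4=brown, x_5=pink. The other variables each still have more than one consistent value. That makes 3.

3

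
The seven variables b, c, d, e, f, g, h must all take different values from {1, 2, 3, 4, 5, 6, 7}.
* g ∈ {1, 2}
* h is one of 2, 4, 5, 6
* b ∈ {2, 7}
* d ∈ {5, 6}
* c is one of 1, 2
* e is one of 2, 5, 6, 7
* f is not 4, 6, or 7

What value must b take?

7

The 7 variables draw from only 7 values {1, 2, 3, 4, 5, 6, 7}, so each is used; only f can be 3, hence f = 3.
Among the 6 still-open variables, 4 fits only h (and all 6 values in {1, 2, 4, 5, 6, 7} must be used), so h = 4.
The 2 variables c and g are confined to {1, 2}, which locks those values in; drop them from b, e.
So b = 7.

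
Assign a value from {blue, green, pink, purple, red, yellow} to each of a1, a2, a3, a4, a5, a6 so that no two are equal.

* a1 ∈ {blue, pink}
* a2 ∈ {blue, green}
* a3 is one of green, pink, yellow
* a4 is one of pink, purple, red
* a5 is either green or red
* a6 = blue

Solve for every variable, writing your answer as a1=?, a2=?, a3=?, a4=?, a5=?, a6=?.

a6 must be blue (only option left). So a1, a2 can't be blue.
a1's domain is down to {pink}, so a1 = pink. Remove pink from a3, a4.
That leaves a2 = green. Eliminate green elsewhere: a3, a5.
a3 must be yellow (only option left).
a5 has just one choice, so a5 = red. Remove red from a4.
a4's domain is down to {purple}, so a4 = purple.

a1=pink, a2=green, a3=yellow, a4=purple, a5=red, a6=blue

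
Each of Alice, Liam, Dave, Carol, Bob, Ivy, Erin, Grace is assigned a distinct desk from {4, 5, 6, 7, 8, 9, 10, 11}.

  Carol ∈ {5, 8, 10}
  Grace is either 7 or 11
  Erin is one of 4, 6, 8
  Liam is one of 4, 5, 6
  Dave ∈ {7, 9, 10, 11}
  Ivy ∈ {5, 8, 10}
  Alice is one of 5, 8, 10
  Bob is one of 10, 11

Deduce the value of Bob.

The 8 variables draw from only 8 values {4, 5, 6, 7, 8, 9, 10, 11}, so each is used; only Dave can be 9, hence Dave = 9.
Among the 7 still-open variables, 7 fits only Grace (and all 7 values in {4, 5, 6, 7, 8, 10, 11} must be used), so Grace = 7.
Among the 6 still-open variables, 11 fits only Bob (and all 6 values in {4, 5, 6, 8, 10, 11} must be used), so Bob = 11.

11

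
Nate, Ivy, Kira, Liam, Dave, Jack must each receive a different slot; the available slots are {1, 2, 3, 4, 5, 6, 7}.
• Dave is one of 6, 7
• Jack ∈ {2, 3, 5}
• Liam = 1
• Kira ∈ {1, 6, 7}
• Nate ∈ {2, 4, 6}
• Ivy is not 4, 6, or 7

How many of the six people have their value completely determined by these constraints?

1

Liam has just one choice, so Liam = 1. Eliminate 1 elsewhere: Ivy, Kira.
Kira and Dave between them cover only {6, 7} — a naked pair. Remove those values from Nate.
Determined: Liam=1. The other people each still have more than one consistent value. That makes 1.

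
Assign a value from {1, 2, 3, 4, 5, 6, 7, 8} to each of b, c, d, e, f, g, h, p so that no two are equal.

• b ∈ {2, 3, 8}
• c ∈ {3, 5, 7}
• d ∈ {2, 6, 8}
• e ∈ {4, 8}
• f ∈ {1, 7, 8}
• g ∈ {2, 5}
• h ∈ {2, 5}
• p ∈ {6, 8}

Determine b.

The 8 variables together cover exactly {1, 2, 3, 4, 5, 6, 7, 8} — 8 values for 8 variables — and 1 appears only in f's list, so f = 1.
Among the 7 still-open variables, 4 fits only e (and all 7 values in {2, 3, 4, 5, 6, 7, 8} must be used), so e = 4.
The 6 still-open variables together cover exactly {2, 3, 5, 6, 7, 8} — 6 values for 6 variables — and 7 appears only in c's list, so c = 7.
The 5 still-open variables together cover exactly {2, 3, 5, 6, 8} — 5 values for 5 variables — and 3 appears only in b's list, so b = 3.

3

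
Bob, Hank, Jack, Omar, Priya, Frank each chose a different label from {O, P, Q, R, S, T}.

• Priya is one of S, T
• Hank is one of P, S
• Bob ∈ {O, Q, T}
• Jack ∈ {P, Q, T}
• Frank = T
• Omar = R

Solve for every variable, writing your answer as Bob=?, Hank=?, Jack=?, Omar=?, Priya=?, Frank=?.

Bob=O, Hank=P, Jack=Q, Omar=R, Priya=S, Frank=T

Omar has just one choice, so Omar = R.
Frank has just one choice, so Frank = T. Eliminate T elsewhere: Bob, Jack, Priya.
Priya has just one choice, so Priya = S. So Hank can't be S.
That leaves Hank = P. So Jack can't be P.
Jack's domain is down to {Q}, so Jack = Q. Eliminate Q elsewhere: Bob.
Bob must be O (only option left).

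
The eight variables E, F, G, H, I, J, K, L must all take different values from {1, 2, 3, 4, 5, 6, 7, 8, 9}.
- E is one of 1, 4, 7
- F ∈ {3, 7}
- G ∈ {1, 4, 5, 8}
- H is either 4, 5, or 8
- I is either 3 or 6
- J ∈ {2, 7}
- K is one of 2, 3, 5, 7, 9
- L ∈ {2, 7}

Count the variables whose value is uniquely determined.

J and L between them cover only {2, 7} — a naked pair. Remove those values from E, F, K.
F has just one choice, so F = 3. Remove 3 from I, K.
I has just one choice, so I = 6.
Determined: F=3, I=6. The other variables each still have more than one consistent value. That makes 2.

2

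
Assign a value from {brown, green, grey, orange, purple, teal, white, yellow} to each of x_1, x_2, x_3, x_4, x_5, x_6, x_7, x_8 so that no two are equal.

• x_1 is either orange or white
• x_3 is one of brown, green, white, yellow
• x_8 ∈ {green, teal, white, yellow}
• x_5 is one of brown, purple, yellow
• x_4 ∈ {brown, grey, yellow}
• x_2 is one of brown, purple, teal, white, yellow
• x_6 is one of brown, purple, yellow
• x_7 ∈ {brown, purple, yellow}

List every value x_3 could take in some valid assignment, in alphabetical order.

Among the 8 variables, grey fits only x_4 (and all 8 values in {brown, green, grey, orange, purple, teal, white, yellow} must be used), so x_4 = grey.
The 7 still-open variables draw from only 7 values {brown, green, orange, purple, teal, white, yellow}, so each is used; only x_1 can be orange, hence x_1 = orange.
x_5, x_6, x_7 share exactly the 3 values {brown, purple, yellow}; by pigeonhole those values go to them, so strike brown, purple, yellow from x_2, x_3, x_8.
No further eliminations apply; x_3 can still be any of green, white.

green, white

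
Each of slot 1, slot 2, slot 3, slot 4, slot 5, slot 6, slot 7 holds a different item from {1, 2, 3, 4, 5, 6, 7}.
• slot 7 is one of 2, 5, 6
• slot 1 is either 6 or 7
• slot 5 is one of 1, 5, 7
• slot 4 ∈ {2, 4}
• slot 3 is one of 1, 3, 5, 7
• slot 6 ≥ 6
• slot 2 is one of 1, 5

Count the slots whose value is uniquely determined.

3

The 7 variables draw from only 7 values {1, 2, 3, 4, 5, 6, 7}, so each is used; only slot 3 can be 3, hence slot 3 = 3.
The 6 still-open variables together cover exactly {1, 2, 4, 5, 6, 7} — 6 values for 6 variables — and 4 appears only in slot 4's list, so slot 4 = 4.
The 5 still-open variables draw from only 5 values {1, 2, 5, 6, 7}, so each is used; only slot 7 can be 2, hence slot 7 = 2.
The 2 variables slot 1 and slot 6 are confined to {6, 7}, which locks those values in; drop them from slot 5.
Determined: slot 3=3, slot 4=4, slot 7=2. The other slots each still have more than one consistent value. That makes 3.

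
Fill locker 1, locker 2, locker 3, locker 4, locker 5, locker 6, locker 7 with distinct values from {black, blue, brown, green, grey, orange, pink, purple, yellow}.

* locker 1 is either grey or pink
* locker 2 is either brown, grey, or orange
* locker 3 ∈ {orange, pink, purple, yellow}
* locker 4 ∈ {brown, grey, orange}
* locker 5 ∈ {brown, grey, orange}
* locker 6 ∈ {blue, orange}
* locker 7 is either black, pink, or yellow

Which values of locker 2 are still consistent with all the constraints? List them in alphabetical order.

locker 2, locker 4, locker 5 share exactly the 3 values {brown, grey, orange}; by pigeonhole those values go to them, so strike brown, grey, orange from locker 1, locker 3, locker 6.
That leaves locker 1 = pink. Strike pink from locker 3, locker 7.
That leaves locker 6 = blue.
No further eliminations apply; locker 2 can still be any of brown, grey, orange.

brown, grey, orange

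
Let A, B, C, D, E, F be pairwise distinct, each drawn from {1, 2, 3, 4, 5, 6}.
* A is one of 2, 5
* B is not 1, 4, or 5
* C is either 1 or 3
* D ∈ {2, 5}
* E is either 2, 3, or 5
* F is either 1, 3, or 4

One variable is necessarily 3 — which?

The 6 variables together cover exactly {1, 2, 3, 4, 5, 6} — 6 values for 6 variables — and 4 appears only in F's list, so F = 4.
Among the 5 still-open variables, 1 fits only C (and all 5 values in {1, 2, 3, 5, 6} must be used), so C = 1.
Among the 4 still-open variables, 6 fits only B (and all 4 values in {2, 3, 5, 6} must be used), so B = 6.
The 3 still-open variables draw from only 3 values {2, 3, 5}, so each is used; only E can be 3, hence E = 3.

E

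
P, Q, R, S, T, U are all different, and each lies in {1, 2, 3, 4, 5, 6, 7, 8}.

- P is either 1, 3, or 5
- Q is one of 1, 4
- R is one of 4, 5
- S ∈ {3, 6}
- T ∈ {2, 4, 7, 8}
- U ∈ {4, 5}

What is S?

R and U share exactly the 2 values {4, 5}; by pigeonhole those values go to them, so strike 4, 5 from P, Q, T.
Q must be 1 (only option left). Remove 1 from P.
P has just one choice, so P = 3. Eliminate 3 elsewhere: S.
So S = 6.

6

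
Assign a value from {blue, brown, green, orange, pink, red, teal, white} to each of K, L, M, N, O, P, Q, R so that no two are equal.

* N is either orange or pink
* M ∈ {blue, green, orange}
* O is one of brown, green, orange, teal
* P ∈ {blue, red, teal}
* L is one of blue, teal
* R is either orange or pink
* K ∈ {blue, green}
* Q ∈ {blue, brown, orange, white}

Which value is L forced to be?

teal

The 8 variables draw from only 8 values {blue, brown, green, orange, pink, red, teal, white}, so each is used; only P can be red, hence P = red.
The 7 still-open variables draw from only 7 values {blue, brown, green, orange, pink, teal, white}, so each is used; only Q can be white, hence Q = white.
Among the 6 still-open variables, brown fits only O (and all 6 values in {blue, brown, green, orange, pink, teal} must be used), so O = brown.
The 5 still-open variables together cover exactly {blue, green, orange, pink, teal} — 5 values for 5 variables — and teal appears only in L's list, so L = teal.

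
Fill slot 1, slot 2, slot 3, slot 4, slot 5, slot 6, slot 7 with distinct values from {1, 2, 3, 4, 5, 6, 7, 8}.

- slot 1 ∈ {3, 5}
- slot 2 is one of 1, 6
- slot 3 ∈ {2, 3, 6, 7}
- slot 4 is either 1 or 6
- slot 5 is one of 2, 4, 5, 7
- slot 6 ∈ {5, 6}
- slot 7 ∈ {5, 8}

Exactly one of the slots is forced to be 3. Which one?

slot 1

slot 2 and slot 4 between them cover only {1, 6} — a naked pair. Remove those values from slot 3, slot 6.
slot 6 must be 5 (only option left). Eliminate 5 elsewhere: slot 1, slot 5, slot 7.
So 3 goes to slot 1.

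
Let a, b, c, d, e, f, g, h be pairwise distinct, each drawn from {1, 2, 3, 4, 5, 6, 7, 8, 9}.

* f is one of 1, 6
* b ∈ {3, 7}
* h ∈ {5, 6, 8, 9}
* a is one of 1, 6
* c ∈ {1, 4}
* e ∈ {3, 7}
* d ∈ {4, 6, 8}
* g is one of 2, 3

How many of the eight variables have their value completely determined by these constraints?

3

a and f share exactly the 2 values {1, 6}; by pigeonhole those values go to them, so strike 1, 6 from c, d, h.
c must be 4 (only option left). Eliminate 4 elsewhere: d.
d's domain is down to {8}, so d = 8. Remove 8 from h.
b and e between them cover only {3, 7} — a naked pair. Remove those values from g.
g has just one choice, so g = 2.
Determined: c=4, d=8, g=2. The other variables each still have more than one consistent value. That makes 3.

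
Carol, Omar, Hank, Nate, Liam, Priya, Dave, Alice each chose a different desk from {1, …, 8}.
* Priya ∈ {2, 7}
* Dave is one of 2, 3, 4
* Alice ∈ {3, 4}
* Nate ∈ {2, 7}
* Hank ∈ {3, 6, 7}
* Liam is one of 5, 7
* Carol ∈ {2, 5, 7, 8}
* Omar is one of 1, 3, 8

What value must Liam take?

The 8 variables together cover exactly {1, 2, 3, 4, 5, 6, 7, 8} — 8 values for 8 variables — and 1 appears only in Omar's list, so Omar = 1.
Among the 7 still-open variables, 6 fits only Hank (and all 7 values in {2, 3, 4, 5, 6, 7, 8} must be used), so Hank = 6.
The 6 still-open variables draw from only 6 values {2, 3, 4, 5, 7, 8}, so each is used; only Carol can be 8, hence Carol = 8.
Among the 5 still-open variables, 5 fits only Liam (and all 5 values in {2, 3, 4, 5, 7} must be used), so Liam = 5.

5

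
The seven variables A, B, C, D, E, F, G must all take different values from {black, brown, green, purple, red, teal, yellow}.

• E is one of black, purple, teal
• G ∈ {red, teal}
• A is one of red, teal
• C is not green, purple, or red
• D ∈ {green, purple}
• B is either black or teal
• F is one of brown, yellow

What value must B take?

black

Among the 7 variables, green fits only D (and all 7 values in {black, brown, green, purple, red, teal, yellow} must be used), so D = green.
Among the 6 still-open variables, purple fits only E (and all 6 values in {black, brown, purple, red, teal, yellow} must be used), so E = purple.
A and G between them cover only {red, teal} — a naked pair. Remove those values from B, C.
So B = black.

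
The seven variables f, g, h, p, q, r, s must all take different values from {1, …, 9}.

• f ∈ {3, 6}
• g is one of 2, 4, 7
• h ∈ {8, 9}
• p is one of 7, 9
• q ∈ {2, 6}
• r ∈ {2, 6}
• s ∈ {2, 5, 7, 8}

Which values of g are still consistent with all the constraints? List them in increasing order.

4, 7

q and r between them cover only {2, 6} — a naked pair. Remove those values from f, g, s.
f has just one choice, so f = 3.
No further eliminations apply; g can still be any of 4, 7.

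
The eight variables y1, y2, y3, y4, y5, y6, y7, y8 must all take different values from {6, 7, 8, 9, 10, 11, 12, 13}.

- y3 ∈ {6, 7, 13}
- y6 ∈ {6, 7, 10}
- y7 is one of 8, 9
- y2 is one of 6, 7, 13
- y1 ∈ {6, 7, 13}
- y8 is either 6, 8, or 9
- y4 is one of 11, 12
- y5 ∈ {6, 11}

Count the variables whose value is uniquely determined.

3

The 8 variables draw from only 8 values {6, 7, 8, 9, 10, 11, 12, 13}, so each is used; only y6 can be 10, hence y6 = 10.
The 7 still-open variables together cover exactly {6, 7, 8, 9, 11, 12, 13} — 7 values for 7 variables — and 12 appears only in y4's list, so y4 = 12.
The 6 still-open variables together cover exactly {6, 7, 8, 9, 11, 13} — 6 values for 6 variables — and 11 appears only in y5's list, so y5 = 11.
y1, y2, y3 share exactly the 3 values {6, 7, 13}; by pigeonhole those values go to them, so strike 6, 7, 13 from y8.
Determined: y4=12, y5=11, y6=10. The other variables each still have more than one consistent value. That makes 3.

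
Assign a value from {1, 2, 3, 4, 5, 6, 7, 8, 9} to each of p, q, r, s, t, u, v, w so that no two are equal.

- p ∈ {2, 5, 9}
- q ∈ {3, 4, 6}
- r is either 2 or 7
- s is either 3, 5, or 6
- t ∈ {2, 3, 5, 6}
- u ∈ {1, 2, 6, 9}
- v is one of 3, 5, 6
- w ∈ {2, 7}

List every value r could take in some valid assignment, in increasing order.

The 8 variables draw from only 8 values {1, 2, 3, 4, 5, 6, 7, 9}, so each is used; only u can be 1, hence u = 1.
The 7 still-open variables draw from only 7 values {2, 3, 4, 5, 6, 7, 9}, so each is used; only q can be 4, hence q = 4.
Among the 6 still-open variables, 9 fits only p (and all 6 values in {2, 3, 5, 6, 7, 9} must be used), so p = 9.
The 2 variables r and w are confined to {2, 7}, which locks those values in; drop them from t.
No further eliminations apply; r can still be any of 2, 7.

2, 7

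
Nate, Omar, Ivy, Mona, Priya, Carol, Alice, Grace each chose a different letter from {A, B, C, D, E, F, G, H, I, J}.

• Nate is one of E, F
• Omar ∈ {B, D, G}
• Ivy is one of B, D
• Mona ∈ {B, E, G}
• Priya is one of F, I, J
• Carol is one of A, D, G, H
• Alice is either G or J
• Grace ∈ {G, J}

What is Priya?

I

Alice and Grace share exactly the 2 values {G, J}; by pigeonhole those values go to them, so strike G, J from Omar, Mona, Priya, Carol.
Omar and Ivy between them cover only {B, D} — a naked pair. Remove those values from Mona, Carol.
That leaves Mona = E. Eliminate E elsewhere: Nate.
Nate has just one choice, so Nate = F. Remove F from Priya.
So Priya = I.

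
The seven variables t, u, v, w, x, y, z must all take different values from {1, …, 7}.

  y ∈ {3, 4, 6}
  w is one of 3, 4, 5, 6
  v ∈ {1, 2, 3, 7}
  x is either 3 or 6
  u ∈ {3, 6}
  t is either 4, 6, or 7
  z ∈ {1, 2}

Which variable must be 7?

t

The 7 variables together cover exactly {1, 2, 3, 4, 5, 6, 7} — 7 values for 7 variables — and 5 appears only in w's list, so w = 5.
The 2 variables u and x are confined to {3, 6}, which locks those values in; drop them from t, v, y.
y must be 4 (only option left). Eliminate 4 elsewhere: t.
So 7 goes to t.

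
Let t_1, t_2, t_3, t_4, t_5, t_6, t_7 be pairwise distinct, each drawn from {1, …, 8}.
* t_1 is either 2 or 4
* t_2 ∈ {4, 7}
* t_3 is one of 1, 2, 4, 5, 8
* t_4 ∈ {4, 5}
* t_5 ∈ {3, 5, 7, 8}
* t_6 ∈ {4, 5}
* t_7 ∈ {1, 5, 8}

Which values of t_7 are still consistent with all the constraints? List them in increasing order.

The 7 variables together cover exactly {1, 2, 3, 4, 5, 7, 8} — 7 values for 7 variables — and 3 appears only in t_5's list, so t_5 = 3.
The 6 still-open variables together cover exactly {1, 2, 4, 5, 7, 8} — 6 values for 6 variables — and 7 appears only in t_2's list, so t_2 = 7.
t_4 and t_6 share exactly the 2 values {4, 5}; by pigeonhole those values go to them, so strike 4, 5 from t_1, t_3, t_7.
t_1 has just one choice, so t_1 = 2. Strike 2 from t_3.
No further eliminations apply; t_7 can still be any of 1, 8.

1, 8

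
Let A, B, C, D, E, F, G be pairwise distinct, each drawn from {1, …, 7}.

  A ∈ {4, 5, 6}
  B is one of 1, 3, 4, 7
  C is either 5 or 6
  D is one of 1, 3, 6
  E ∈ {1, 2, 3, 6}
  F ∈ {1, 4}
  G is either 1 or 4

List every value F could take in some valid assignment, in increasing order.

Among the 7 variables, 2 fits only E (and all 7 values in {1, 2, 3, 4, 5, 6, 7} must be used), so E = 2.
The 6 still-open variables draw from only 6 values {1, 3, 4, 5, 6, 7}, so each is used; only B can be 7, hence B = 7.
The 5 still-open variables draw from only 5 values {1, 3, 4, 5, 6}, so each is used; only D can be 3, hence D = 3.
The 2 variables F and G are confined to {1, 4}, which locks those values in; drop them from A.
No further eliminations apply; F can still be any of 1, 4.

1, 4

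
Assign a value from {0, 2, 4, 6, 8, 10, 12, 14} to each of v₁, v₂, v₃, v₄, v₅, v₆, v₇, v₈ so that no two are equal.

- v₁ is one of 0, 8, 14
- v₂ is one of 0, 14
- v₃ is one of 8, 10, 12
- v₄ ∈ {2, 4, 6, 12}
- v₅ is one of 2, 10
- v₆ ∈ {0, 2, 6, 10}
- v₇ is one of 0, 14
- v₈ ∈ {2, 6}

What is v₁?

8

The 8 variables draw from only 8 values {0, 2, 4, 6, 8, 10, 12, 14}, so each is used; only v₄ can be 4, hence v₄ = 4.
The 7 still-open variables draw from only 7 values {0, 2, 6, 8, 10, 12, 14}, so each is used; only v₃ can be 12, hence v₃ = 12.
The 6 still-open variables together cover exactly {0, 2, 6, 8, 10, 14} — 6 values for 6 variables — and 8 appears only in v₁'s list, so v₁ = 8.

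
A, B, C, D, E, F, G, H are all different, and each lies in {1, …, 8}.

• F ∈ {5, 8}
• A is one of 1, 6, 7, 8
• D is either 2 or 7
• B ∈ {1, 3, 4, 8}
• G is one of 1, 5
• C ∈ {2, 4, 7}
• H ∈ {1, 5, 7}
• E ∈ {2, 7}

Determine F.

The 8 variables draw from only 8 values {1, 2, 3, 4, 5, 6, 7, 8}, so each is used; only B can be 3, hence B = 3.
The 7 still-open variables draw from only 7 values {1, 2, 4, 5, 6, 7, 8}, so each is used; only C can be 4, hence C = 4.
The 6 still-open variables draw from only 6 values {1, 2, 5, 6, 7, 8}, so each is used; only A can be 6, hence A = 6.
The 5 still-open variables together cover exactly {1, 2, 5, 7, 8} — 5 values for 5 variables — and 8 appears only in F's list, so F = 8.

8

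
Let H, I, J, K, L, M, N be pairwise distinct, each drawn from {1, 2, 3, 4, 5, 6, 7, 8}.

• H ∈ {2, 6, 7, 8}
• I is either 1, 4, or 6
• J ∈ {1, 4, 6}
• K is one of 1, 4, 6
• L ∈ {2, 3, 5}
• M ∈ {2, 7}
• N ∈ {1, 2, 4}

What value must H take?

8

I, J, K share exactly the 3 values {1, 4, 6}; by pigeonhole those values go to them, so strike 1, 4, 6 from H, N.
N has just one choice, so N = 2. So H, L, M can't be 2.
M's domain is down to {7}, so M = 7. So H can't be 7.
So H = 8.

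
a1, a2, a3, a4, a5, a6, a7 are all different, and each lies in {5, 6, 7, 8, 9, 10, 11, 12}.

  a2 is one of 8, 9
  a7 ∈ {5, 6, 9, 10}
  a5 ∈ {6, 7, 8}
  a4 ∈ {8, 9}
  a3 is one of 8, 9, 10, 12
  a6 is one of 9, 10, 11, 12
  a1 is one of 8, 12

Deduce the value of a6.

11

a2 and a4 between them cover only {8, 9} — a naked pair. Remove those values from a1, a3, a5, a6, a7.
a1 must be 12 (only option left). Eliminate 12 elsewhere: a3, a6.
a3 has just one choice, so a3 = 10. Strike 10 from a6, a7.
So a6 = 11.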